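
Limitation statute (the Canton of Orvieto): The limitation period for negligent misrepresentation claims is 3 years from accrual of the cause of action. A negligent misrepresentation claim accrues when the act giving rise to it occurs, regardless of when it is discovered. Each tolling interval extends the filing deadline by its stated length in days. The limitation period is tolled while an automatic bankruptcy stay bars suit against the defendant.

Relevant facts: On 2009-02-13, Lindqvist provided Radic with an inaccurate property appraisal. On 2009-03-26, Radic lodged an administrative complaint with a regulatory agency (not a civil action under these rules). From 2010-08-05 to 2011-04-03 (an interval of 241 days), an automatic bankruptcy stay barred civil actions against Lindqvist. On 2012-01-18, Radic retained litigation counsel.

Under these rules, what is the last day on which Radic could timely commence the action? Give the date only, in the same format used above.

The limitation period began to run on 2009-02-13.
3 years from 2009-02-13 is 2012-02-13.
The period was tolled for 241 days by the automatic bankruptcy stay (2010-08-05 to 2011-04-03), pushing the deadline to 2012-10-11.
The other events in the timeline have no effect on the limitation period under the stated rules.

2012-10-11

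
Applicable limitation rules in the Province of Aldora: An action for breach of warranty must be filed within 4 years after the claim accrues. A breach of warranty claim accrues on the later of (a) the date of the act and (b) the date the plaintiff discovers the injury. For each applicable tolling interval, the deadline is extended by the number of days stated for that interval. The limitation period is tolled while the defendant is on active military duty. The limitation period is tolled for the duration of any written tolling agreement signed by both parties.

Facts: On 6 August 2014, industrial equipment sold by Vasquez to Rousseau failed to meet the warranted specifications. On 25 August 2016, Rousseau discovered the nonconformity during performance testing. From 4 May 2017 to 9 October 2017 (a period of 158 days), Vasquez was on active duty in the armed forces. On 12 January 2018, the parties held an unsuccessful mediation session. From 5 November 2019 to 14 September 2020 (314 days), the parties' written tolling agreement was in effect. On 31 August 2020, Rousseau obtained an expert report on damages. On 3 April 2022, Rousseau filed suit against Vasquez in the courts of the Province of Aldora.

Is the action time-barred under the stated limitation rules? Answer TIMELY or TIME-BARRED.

TIME-BARRED

The claim accrued on 25 August 2016 — the later of the 6 August 2014 act and the 25 August 2016 discovery.
The untolled deadline — 4 years after 25 August 2016 — is 25 August 2020.
Because the defendant's active military service ran from 4 May 2017 to 9 October 2017, the deadline is extended by 158 days to 30 January 2021.
The written tolling agreement from 5 November 2019 to 14 September 2020 tolled the period for 314 days, extending the deadline to 10 December 2021.
The other events in the timeline have no effect on the limitation period under the stated rules.
The 3 April 2022 filing falls after the 10 December 2021 deadline; the claim is time-barred.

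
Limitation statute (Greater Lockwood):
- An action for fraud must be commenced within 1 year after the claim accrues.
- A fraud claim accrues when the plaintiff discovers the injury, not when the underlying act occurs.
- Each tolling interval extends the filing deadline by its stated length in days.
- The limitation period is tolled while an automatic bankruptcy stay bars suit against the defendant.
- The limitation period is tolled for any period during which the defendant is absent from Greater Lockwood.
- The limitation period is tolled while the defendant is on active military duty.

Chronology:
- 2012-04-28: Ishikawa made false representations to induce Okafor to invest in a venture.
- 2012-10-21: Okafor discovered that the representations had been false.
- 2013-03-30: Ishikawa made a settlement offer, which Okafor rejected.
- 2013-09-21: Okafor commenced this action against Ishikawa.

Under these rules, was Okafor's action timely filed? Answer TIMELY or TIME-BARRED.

Under the discovery rule, the claim accrued on 2012-10-21, when Okafor discovered the injury — not on the 2012-04-28 date of the underlying act.
Adding the 1 year base period to 2012-10-21 gives a deadline of 2013-10-21, before any tolling.
The other events in the timeline have no effect on the limitation period under the stated rules.
Filing on 2013-09-21 beat the 2013-10-21 deadline — the action is timely.

TIMELY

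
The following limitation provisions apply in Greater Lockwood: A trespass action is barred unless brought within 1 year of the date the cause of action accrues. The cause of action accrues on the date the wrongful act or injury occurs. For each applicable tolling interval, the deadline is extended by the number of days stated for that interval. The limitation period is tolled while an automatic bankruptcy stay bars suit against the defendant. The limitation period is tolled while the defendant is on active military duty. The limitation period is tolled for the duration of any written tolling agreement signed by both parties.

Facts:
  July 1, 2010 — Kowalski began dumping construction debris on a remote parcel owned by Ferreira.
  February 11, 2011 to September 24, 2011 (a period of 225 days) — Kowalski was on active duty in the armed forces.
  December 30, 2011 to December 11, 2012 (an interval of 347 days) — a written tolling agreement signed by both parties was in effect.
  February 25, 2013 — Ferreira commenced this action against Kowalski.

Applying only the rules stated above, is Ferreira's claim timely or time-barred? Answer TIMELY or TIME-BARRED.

TIME-BARRED

The claim accrued on July 1, 2010, when the wrongful act occurred.
The untolled deadline — 1 year after July 1, 2010 — is July 1, 2011.
Because the defendant's active military service ran from February 11, 2011 to September 24, 2011, the deadline is extended by 225 days to February 11, 2012.
The period was tolled for 347 days by the written tolling agreement (December 30, 2011 to December 11, 2012), pushing the deadline to January 23, 2013.
Ferreira filed on February 25, 2013, after the January 23, 2013 deadline, so the action is time-barred.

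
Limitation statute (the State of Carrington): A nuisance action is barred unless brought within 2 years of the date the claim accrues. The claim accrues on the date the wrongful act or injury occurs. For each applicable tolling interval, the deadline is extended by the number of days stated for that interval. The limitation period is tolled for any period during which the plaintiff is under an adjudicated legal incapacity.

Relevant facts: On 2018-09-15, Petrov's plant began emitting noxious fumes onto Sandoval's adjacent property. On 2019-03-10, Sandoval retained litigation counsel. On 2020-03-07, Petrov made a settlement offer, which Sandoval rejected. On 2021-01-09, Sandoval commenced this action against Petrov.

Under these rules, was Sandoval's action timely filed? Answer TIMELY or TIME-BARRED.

The claim accrued on 2018-09-15, the date of the act.
The untolled deadline — 2 years after 2018-09-15 — is 2020-09-15.
Nothing else in the chronology tolls or restarts the period.
Sandoval filed on 2021-01-09, after the 2020-09-15 deadline, so the action is time-barred.

TIME-BARRED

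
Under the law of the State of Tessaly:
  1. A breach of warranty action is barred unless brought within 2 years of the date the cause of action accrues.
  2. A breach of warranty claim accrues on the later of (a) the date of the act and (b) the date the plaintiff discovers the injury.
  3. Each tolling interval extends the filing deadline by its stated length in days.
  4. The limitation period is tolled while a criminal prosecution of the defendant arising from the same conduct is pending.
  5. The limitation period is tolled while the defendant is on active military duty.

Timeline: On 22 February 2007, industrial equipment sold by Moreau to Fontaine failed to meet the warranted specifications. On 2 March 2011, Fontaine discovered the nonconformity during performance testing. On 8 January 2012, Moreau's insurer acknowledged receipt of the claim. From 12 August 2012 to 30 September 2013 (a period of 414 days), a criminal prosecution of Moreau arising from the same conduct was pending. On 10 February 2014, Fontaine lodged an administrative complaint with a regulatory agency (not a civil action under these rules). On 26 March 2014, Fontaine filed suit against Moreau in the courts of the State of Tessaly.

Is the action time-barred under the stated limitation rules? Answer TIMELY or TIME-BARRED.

Because discovery on 2 March 2011 post-dates the 22 February 2007 act, accrual under the later-of rule falls on 2 March 2011.
The untolled deadline — 2 years after 2 March 2011 — is 2 March 2013.
The pending criminal prosecution from 12 August 2012 to 30 September 2013 tolled the period for 414 days, extending the deadline to 20 April 2014.
The other events in the timeline have no effect on the limitation period under the stated rules.
Filing on 26 March 2014 beat the 20 April 2014 deadline — the action is timely.

TIMELY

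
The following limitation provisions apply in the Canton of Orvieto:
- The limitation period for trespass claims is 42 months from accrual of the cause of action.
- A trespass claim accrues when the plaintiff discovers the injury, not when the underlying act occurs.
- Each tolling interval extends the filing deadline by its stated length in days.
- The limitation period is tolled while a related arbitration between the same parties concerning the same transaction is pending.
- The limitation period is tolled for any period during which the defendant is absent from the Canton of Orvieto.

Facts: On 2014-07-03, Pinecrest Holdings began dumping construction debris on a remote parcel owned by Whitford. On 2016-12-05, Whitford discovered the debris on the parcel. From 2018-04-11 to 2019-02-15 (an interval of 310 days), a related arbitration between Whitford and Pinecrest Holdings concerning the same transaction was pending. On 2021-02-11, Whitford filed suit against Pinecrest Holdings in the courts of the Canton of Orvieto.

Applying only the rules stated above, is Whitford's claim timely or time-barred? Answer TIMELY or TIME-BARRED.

TIMELY

The claim did not accrue until Whitford discovered the injury on 2016-12-05; the 2014-07-03 act date does not start the clock under the stated rule.
The untolled deadline — 42 months after 2016-12-05 — is 2020-06-05.
The period was tolled for 310 days by the pending related arbitration (2018-04-11 to 2019-02-15), pushing the deadline to 2021-04-11.
Filing on 2021-02-11 beat the 2021-04-11 deadline — the action is timely.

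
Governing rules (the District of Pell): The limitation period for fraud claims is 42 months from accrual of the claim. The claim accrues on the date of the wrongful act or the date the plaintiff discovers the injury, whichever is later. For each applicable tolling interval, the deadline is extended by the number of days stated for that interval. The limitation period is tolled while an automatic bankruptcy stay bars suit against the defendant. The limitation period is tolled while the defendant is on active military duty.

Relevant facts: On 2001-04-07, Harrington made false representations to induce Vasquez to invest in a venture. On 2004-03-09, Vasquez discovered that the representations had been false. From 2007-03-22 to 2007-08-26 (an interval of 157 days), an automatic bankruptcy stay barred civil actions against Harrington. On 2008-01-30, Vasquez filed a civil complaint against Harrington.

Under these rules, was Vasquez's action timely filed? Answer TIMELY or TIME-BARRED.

TIMELY

The claim accrued on 2004-03-09 — the later of the 2001-04-07 act and the 2004-03-09 discovery.
The untolled deadline — 42 months after 2004-03-09 — is 2007-09-09.
Because the automatic bankruptcy stay ran from 2007-03-22 to 2007-08-26, the deadline is extended by 157 days to 2008-02-13.
Vasquez filed on 2008-01-30, before the 2008-02-13 deadline, so the action is timely.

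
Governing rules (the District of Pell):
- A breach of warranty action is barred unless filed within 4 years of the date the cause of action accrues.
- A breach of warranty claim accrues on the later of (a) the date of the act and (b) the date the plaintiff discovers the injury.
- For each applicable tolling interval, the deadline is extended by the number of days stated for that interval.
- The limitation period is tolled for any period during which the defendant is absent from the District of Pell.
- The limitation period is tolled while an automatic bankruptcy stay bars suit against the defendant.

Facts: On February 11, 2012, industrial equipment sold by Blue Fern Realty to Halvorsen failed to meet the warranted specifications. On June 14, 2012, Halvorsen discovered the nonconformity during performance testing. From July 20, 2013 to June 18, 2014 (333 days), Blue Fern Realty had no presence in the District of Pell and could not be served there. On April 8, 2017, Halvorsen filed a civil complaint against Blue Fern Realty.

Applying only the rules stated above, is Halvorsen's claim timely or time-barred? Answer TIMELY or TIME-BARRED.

TIMELY

Taking the later of the act (February 11, 2012) and discovery (June 14, 2012), the claim accrued on June 14, 2012.
The untolled deadline — 4 years after June 14, 2012 — is June 14, 2016.
The period was tolled for 333 days by the defendant's absence from the jurisdiction (July 20, 2013 to June 18, 2014), pushing the deadline to May 13, 2017.
Halvorsen filed on April 8, 2017, before the May 13, 2017 deadline, so the action is timely.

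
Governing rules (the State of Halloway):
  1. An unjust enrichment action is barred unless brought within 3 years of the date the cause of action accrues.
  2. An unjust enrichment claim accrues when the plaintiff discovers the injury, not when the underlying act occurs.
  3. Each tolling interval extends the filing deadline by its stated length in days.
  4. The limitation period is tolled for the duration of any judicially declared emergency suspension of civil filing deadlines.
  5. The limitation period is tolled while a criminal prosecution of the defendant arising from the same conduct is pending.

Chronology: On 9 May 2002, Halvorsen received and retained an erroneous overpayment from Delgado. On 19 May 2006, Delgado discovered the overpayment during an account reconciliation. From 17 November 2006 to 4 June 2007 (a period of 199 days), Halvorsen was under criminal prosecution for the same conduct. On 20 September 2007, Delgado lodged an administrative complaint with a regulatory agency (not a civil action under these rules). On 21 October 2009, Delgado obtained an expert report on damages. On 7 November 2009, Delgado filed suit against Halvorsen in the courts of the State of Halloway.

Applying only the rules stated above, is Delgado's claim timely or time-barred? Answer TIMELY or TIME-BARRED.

Accrual is tied to discovery, so the period began on 19 May 2006 rather than on 9 May 2002 when the act occurred.
3 years from 19 May 2006 is 19 May 2009.
The period was tolled for 199 days by the pending criminal prosecution (17 November 2006 to 4 June 2007), pushing the deadline to 4 December 2009.
The other events in the timeline have no effect on the limitation period under the stated rules.
The 7 November 2009 filing precedes the 4 December 2009 deadline; the claim is timely.

TIMELY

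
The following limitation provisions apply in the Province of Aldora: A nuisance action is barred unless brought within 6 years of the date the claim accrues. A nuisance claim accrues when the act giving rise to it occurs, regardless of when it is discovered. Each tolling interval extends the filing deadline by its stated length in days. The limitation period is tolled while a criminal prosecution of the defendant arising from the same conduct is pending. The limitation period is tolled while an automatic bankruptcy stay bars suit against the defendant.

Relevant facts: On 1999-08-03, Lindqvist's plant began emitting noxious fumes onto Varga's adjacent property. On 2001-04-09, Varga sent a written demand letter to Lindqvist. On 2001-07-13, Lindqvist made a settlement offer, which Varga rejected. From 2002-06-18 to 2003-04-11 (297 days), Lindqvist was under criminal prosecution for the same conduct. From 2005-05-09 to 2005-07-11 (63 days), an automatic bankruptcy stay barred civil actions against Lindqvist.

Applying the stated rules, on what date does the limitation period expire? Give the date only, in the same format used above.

The limitation period began to run on 1999-08-03.
The untolled deadline — 6 years after 1999-08-03 — is 2005-08-03.
The period was tolled for 297 days by the pending criminal prosecution (2002-06-18 to 2003-04-11), pushing the deadline to 2006-05-27.
The period was tolled for 63 days by the automatic bankruptcy stay (2005-05-09 to 2005-07-11), pushing the deadline to 2006-07-29.
The other events in the timeline have no effect on the limitation period under the stated rules.

2006-07-29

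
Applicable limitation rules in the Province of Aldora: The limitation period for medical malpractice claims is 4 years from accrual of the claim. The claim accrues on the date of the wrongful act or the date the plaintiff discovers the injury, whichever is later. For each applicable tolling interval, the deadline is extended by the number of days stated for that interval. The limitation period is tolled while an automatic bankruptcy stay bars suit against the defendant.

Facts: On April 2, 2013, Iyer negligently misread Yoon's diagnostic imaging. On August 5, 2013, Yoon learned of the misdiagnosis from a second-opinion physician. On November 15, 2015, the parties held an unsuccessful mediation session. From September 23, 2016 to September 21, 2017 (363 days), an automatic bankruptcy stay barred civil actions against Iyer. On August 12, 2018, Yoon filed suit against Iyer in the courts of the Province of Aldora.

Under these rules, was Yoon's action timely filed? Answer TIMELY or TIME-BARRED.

TIME-BARRED

Taking the later of the act (April 2, 2013) and discovery (August 5, 2013), the claim accrued on August 5, 2013.
Adding the 4 years base period to August 5, 2013 gives a deadline of August 5, 2017, before any tolling.
The period was tolled for 363 days by the automatic bankruptcy stay (September 23, 2016 to September 21, 2017), pushing the deadline to August 3, 2018.
None of the other events listed affects the running of the period under the stated rules.
The August 12, 2018 filing falls after the August 3, 2018 deadline; the claim is time-barred.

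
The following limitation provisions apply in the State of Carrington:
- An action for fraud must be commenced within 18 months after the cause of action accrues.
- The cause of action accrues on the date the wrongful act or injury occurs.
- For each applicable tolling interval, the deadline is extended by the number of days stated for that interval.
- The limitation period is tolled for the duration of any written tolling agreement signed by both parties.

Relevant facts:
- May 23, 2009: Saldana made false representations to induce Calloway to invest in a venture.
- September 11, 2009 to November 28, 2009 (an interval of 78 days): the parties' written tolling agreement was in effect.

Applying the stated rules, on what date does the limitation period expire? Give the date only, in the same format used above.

The limitation period began to run on May 23, 2009.
18 months from May 23, 2009 is November 23, 2010.
The period was tolled for 78 days by the written tolling agreement (September 11, 2009 to November 28, 2009), pushing the deadline to February 9, 2011.

February 9, 2011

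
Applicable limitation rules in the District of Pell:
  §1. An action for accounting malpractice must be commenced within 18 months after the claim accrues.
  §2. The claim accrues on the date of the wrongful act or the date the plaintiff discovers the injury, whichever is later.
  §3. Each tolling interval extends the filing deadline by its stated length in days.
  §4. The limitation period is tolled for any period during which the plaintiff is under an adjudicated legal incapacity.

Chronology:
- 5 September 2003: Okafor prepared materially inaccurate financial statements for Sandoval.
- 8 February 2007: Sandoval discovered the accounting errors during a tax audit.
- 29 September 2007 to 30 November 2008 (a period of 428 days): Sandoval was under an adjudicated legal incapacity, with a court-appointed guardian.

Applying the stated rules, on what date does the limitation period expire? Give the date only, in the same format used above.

The claim accrued on 8 February 2007 — the later of the 5 September 2003 act and the 8 February 2007 discovery.
Adding the 18 months base period to 8 February 2007 gives a deadline of 8 August 2008, before any tolling.
The period was tolled for 428 days by the plaintiff's legal incapacity (29 September 2007 to 30 November 2008), pushing the deadline to 10 October 2009.

10 October 2009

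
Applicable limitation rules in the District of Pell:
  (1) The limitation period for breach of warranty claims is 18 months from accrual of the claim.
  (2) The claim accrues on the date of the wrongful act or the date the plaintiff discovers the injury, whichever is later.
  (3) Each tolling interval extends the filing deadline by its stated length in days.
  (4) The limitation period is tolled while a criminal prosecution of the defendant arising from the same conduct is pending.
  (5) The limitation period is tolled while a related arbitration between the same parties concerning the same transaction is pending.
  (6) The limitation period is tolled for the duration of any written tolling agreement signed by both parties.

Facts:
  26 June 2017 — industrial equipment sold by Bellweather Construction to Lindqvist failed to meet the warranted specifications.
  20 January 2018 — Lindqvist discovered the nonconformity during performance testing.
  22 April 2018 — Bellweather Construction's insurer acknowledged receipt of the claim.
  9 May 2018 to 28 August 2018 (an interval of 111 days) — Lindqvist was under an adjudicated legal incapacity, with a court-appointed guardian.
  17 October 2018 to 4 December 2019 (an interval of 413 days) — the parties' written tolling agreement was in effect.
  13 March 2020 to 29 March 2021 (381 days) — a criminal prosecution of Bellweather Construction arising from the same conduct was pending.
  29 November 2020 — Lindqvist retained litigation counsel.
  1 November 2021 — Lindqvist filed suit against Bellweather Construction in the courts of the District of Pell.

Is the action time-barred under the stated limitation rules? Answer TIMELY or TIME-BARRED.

TIME-BARRED

Taking the later of the act (26 June 2017) and discovery (20 January 2018), the claim accrued on 20 January 2018.
18 months from 20 January 2018 is 20 July 2019.
The period was tolled for 413 days by the written tolling agreement (17 October 2018 to 4 December 2019), pushing the deadline to 5 September 2020.
The period was tolled for 381 days by the pending criminal prosecution (13 March 2020 to 29 March 2021), pushing the deadline to 21 September 2021.
Although the plaintiff's incapacity ran from 9 May 2018 to 28 August 2018, the stated rules do not make that a tolling event, so it is disregarded.
The other events in the timeline have no effect on the limitation period under the stated rules.
Filing on 1 November 2021 missed the 21 September 2021 deadline — the action is time-barred.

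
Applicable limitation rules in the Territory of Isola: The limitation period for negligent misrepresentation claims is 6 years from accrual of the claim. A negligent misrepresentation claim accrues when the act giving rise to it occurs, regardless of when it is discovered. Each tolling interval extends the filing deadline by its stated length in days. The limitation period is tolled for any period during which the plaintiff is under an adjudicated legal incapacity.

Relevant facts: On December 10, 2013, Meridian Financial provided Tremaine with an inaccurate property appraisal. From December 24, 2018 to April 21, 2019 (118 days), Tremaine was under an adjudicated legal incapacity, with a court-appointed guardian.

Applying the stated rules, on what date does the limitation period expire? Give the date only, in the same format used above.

The claim accrued on December 10, 2013, when the wrongful act occurred.
6 years from December 10, 2013 is December 10, 2019.
Because the plaintiff's legal incapacity ran from December 24, 2018 to April 21, 2019, the deadline is extended by 118 days to April 6, 2020.

April 6, 2020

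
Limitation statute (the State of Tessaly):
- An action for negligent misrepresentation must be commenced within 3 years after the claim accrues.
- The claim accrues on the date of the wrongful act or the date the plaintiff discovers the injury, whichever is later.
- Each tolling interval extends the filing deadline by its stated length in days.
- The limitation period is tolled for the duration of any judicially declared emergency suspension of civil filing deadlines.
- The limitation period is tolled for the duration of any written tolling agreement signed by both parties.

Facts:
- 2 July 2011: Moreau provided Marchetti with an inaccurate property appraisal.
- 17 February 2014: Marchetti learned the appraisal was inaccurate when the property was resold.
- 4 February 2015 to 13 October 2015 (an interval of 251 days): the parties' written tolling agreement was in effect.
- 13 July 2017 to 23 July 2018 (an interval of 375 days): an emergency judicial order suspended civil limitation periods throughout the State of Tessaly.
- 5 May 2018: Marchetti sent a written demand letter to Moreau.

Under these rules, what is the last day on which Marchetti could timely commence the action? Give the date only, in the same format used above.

Because discovery on 17 February 2014 post-dates the 2 July 2011 act, accrual under the later-of rule falls on 17 February 2014.
3 years from 17 February 2014 is 17 February 2017.
The written tolling agreement from 4 February 2015 to 13 October 2015 tolled the period for 251 days, extending the deadline to 26 October 2017.
Because the emergency suspension of filing deadlines ran from 13 July 2017 to 23 July 2018, the deadline is extended by 375 days to 5 November 2018.
Nothing else in the chronology tolls or restarts the period.

5 November 2018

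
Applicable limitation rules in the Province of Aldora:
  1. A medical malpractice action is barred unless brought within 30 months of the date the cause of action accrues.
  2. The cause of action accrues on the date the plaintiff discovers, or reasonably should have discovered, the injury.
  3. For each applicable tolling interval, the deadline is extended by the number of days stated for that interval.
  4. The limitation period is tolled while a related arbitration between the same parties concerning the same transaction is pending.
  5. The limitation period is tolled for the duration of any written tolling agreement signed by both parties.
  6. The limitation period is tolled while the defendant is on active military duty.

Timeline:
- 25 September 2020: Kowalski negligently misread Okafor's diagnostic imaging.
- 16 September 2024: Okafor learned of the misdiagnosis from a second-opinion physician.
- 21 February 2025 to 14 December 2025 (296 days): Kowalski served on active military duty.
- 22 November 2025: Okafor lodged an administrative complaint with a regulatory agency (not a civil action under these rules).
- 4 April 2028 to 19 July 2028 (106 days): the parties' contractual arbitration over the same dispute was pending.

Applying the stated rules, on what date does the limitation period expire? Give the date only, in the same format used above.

Accrual is tied to discovery, so the period began on 16 September 2024 rather than on 25 September 2020 when the act occurred.
30 months from 16 September 2024 is 16 March 2027.
The defendant's active military service from 21 February 2025 to 14 December 2025 tolled the period for 296 days, extending the deadline to 6 January 2028.
The pending related arbitration starting 4 April 2028 came too late — the period had run on 6 January 2028 — and so does not extend the deadline.
None of the other events listed affects the running of the period under the stated rules.

6 January 2028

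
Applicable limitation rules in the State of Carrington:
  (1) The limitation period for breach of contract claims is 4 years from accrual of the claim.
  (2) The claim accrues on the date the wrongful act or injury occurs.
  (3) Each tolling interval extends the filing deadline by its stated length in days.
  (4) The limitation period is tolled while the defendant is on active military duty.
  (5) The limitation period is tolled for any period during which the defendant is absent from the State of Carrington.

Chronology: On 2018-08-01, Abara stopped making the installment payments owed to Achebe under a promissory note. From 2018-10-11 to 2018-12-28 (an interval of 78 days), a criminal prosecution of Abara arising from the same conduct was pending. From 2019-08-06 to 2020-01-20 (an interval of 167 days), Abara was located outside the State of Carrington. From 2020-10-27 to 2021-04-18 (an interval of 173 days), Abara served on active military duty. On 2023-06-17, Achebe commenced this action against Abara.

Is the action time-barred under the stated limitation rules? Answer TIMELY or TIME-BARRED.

TIMELY

The claim accrued on 2018-08-01, when the wrongful act occurred.
4 years from 2018-08-01 is 2022-08-01.
The defendant's absence from the jurisdiction from 2019-08-06 to 2020-01-20 tolled the period for 167 days, extending the deadline to 2023-01-15.
The period was tolled for 173 days by the defendant's active military service (2020-10-27 to 2021-04-18), pushing the deadline to 2023-07-07.
Although a criminal prosecution ran from 2018-10-11 to 2018-12-28, the stated rules do not make that a tolling event, so it is disregarded.
Achebe filed on 2023-06-17, before the 2023-07-07 deadline, so the action is timely.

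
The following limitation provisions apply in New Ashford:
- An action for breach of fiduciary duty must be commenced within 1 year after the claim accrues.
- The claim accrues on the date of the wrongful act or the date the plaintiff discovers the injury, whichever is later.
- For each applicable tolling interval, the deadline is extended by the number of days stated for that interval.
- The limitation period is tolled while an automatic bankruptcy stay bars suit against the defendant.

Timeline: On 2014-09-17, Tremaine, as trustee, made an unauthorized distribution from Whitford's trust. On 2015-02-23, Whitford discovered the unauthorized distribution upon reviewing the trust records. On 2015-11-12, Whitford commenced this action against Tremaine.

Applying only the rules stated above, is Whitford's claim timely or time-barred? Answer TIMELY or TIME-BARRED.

The claim accrued on 2015-02-23 — the later of the 2014-09-17 act and the 2015-02-23 discovery.
Adding the 1 year base period to 2015-02-23 gives a deadline of 2016-02-23, before any tolling.
Filing on 2015-11-12 beat the 2016-02-23 deadline — the action is timely.

TIMELY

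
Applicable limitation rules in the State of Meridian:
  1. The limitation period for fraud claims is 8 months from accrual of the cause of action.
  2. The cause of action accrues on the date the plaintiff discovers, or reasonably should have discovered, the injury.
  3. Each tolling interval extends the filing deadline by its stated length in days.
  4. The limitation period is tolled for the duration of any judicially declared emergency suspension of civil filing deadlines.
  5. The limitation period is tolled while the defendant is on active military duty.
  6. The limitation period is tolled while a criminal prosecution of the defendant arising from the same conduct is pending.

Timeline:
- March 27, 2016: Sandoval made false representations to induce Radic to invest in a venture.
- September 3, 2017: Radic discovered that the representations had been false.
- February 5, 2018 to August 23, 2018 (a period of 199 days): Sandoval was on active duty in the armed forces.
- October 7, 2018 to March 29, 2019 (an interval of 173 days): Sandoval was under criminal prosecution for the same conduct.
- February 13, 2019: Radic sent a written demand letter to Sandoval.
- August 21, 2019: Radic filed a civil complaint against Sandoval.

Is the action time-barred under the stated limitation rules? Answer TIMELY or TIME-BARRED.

Accrual is tied to discovery, so the period began on September 3, 2017 rather than on March 27, 2016 when the act occurred.
The untolled deadline — 8 months after September 3, 2017 — is May 3, 2018.
The defendant's active military service from February 5, 2018 to August 23, 2018 tolled the period for 199 days, extending the deadline to November 18, 2018.
Because the pending criminal prosecution ran from October 7, 2018 to March 29, 2019, the deadline is extended by 173 days to May 10, 2019.
The other events in the timeline have no effect on the limitation period under the stated rules.
Filing on August 21, 2019 missed the May 10, 2019 deadline — the action is time-barred.

TIME-BARRED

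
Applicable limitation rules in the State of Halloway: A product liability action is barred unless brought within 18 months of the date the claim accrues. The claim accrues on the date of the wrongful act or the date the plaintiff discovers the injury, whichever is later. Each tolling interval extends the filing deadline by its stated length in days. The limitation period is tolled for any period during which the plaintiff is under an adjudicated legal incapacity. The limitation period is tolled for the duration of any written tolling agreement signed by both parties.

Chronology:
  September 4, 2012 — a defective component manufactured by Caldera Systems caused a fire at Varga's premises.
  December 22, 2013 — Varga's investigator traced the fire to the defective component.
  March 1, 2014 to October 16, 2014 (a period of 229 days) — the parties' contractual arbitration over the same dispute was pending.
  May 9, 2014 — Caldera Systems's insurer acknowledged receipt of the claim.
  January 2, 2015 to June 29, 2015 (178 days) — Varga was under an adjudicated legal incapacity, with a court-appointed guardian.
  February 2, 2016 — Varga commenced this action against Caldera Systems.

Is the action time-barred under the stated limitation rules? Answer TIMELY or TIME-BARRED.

TIME-BARRED

Because discovery on December 22, 2013 post-dates the September 4, 2012 act, accrual under the later-of rule falls on December 22, 2013.
Adding the 18 months base period to December 22, 2013 gives a deadline of June 22, 2015, before any tolling.
Because the plaintiff's legal incapacity ran from January 2, 2015 to June 29, 2015, the deadline is extended by 178 days to December 17, 2015.
Although a pending arbitration ran from March 1, 2014 to October 16, 2014, the stated rules do not make that a tolling event, so it is disregarded.
None of the other events listed affects the running of the period under the stated rules.
Filing on February 2, 2016 missed the December 17, 2015 deadline — the action is time-barred.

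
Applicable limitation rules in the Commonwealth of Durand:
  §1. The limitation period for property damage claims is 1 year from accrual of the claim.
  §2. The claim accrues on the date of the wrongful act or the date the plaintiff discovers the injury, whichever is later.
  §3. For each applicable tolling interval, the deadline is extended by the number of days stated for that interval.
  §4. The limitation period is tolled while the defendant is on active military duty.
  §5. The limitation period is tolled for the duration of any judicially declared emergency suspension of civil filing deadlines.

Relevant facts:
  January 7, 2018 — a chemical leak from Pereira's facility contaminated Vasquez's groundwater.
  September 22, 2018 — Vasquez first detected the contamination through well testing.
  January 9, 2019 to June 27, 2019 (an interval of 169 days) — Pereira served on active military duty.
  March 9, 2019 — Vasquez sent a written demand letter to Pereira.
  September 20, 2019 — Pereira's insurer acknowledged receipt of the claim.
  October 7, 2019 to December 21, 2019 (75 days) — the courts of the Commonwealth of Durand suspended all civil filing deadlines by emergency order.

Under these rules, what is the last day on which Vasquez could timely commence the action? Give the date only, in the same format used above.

May 23, 2020

Because discovery on September 22, 2018 post-dates the January 7, 2018 act, accrual under the later-of rule falls on September 22, 2018.
The untolled deadline — 1 year after September 22, 2018 — is September 22, 2019.
The period was tolled for 169 days by the defendant's active military service (January 9, 2019 to June 27, 2019), pushing the deadline to March 9, 2020.
Because the emergency suspension of filing deadlines ran from October 7, 2019 to December 21, 2019, the deadline is extended by 75 days to May 23, 2020.
The other events in the timeline have no effect on the limitation period under the stated rules.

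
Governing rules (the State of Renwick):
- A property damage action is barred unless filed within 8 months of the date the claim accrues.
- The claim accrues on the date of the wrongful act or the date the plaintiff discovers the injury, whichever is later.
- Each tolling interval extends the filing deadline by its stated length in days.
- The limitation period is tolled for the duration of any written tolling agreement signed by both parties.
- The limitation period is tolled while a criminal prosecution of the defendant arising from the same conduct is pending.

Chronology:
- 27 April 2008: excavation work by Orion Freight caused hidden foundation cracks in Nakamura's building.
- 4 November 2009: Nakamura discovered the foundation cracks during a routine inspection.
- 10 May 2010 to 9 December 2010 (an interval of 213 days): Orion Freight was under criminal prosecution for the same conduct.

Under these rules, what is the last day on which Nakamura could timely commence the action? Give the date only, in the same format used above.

Because discovery on 4 November 2009 post-dates the 27 April 2008 act, accrual under the later-of rule falls on 4 November 2009.
Adding the 8 months base period to 4 November 2009 gives a deadline of 4 July 2010, before any tolling.
The period was tolled for 213 days by the pending criminal prosecution (10 May 2010 to 9 December 2010), pushing the deadline to 2 February 2011.

2 February 2011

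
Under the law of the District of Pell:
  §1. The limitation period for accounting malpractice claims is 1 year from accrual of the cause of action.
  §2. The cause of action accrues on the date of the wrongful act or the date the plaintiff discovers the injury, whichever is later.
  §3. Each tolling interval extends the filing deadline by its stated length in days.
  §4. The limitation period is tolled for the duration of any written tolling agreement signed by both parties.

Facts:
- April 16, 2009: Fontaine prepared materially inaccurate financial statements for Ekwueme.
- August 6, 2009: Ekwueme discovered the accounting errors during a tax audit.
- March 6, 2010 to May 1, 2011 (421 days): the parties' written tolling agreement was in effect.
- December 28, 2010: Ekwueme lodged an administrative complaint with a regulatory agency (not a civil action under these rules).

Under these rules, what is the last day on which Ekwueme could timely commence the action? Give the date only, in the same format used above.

October 1, 2011

Taking the later of the act (April 16, 2009) and discovery (August 6, 2009), the claim accrued on August 6, 2009.
The untolled deadline — 1 year after August 6, 2009 — is August 6, 2010.
Because the written tolling agreement ran from March 6, 2010 to May 1, 2011, the deadline is extended by 421 days to October 1, 2011.
The other events in the timeline have no effect on the limitation period under the stated rules.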